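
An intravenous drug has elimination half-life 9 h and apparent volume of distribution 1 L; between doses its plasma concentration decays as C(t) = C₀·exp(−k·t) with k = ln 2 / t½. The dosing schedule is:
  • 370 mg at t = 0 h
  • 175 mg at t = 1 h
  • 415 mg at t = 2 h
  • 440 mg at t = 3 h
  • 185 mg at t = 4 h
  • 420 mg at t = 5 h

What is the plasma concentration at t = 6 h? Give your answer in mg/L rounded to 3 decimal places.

k = ln 2 / 9 = 0.07702 per h
Dose 1 (370 mg at t=0 h): 370·exp(−0.07702·6) = 233.085 mg/L
Dose 2 (175 mg at t=1 h): 175·exp(−0.07702·5) = 119.069 mg/L
Dose 3 (415 mg at t=2 h): 415·exp(−0.07702·4) = 304.970 mg/L
Dose 4 (440 mg at t=3 h): 440·exp(−0.07702·3) = 349.228 mg/L
Dose 5 (185 mg at t=4 h): 185·exp(−0.07702·2) = 158.590 mg/L
Dose 6 (420 mg at t=5 h): 420·exp(−0.07702·1) = 388.867 mg/L
C(6) = 233.085 + 119.069 + 304.970 + 349.228 + 158.590 + 388.867 = 1553.810 mg/L

1553.810 mg/L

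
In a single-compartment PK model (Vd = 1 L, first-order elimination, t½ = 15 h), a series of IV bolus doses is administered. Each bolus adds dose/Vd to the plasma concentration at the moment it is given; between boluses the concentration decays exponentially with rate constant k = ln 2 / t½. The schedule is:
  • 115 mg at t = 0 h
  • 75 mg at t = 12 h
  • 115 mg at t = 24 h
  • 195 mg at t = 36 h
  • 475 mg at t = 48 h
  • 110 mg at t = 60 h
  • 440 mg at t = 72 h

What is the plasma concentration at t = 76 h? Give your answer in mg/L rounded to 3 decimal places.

596.950 mg/L

k = ln 2 / 15 = 0.04621 per h
Dose 1 (115 mg at t=0 h): 115·exp(−0.04621·76) = 3.431 mg/L
Dose 2 (75 mg at t=12 h): 75·exp(−0.04621·64) = 3.896 mg/L
Dose 3 (115 mg at t=24 h): 115·exp(−0.04621·52) = 10.402 mg/L
Dose 4 (195 mg at t=36 h): 195·exp(−0.04621·40) = 30.711 mg/L
Dose 5 (475 mg at t=48 h): 475·exp(−0.04621·28) = 130.248 mg/L
Dose 6 (110 mg at t=60 h): 110·exp(−0.04621·16) = 52.516 mg/L
Dose 7 (440 mg at t=72 h): 440·exp(−0.04621·4) = 365.745 mg/L
C(76) = 3.431 + 3.896 + 10.402 + 30.711 + 130.248 + 52.516 + 365.745 = 596.950 mg/L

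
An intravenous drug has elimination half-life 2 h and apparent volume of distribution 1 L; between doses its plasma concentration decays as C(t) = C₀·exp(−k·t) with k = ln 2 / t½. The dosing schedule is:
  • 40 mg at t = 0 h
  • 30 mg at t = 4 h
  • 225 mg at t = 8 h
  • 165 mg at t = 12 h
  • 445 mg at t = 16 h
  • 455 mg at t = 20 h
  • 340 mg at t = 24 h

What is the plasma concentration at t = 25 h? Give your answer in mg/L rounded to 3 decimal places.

342.988 mg/L

k = ln 2 / 2 = 0.34657 per h
Dose 1 (40 mg at t=0 h): 40·exp(−0.34657·25) = 0.007 mg/L
Dose 2 (30 mg at t=4 h): 30·exp(−0.34657·21) = 0.021 mg/L
Dose 3 (225 mg at t=8 h): 225·exp(−0.34657·17) = 0.621 mg/L
Dose 4 (165 mg at t=12 h): 165·exp(−0.34657·13) = 1.823 mg/L
Dose 5 (445 mg at t=16 h): 445·exp(−0.34657·9) = 19.666 mg/L
Dose 6 (455 mg at t=20 h): 455·exp(−0.34657·5) = 80.433 mg/L
Dose 7 (340 mg at t=24 h): 340·exp(−0.34657·1) = 240.416 mg/L
C(25) = 0.007 + 0.021 + 0.621 + 1.823 + 19.666 + 80.433 + 240.416 = 342.988 mg/L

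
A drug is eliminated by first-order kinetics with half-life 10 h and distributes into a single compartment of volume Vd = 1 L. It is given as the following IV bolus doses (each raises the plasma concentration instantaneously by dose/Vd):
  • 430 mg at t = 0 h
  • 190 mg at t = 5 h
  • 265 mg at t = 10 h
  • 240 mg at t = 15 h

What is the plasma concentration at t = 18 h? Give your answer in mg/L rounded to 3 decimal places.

547.792 mg/L

k = ln 2 / 10 = 0.06931 per h
Dose 1 (430 mg at t=0 h): 430·exp(−0.06931·18) = 123.485 mg/L
Dose 2 (190 mg at t=5 h): 190·exp(−0.06931·13) = 77.164 mg/L
Dose 3 (265 mg at t=10 h): 265·exp(−0.06931·8) = 152.203 mg/L
Dose 4 (240 mg at t=15 h): 240·exp(−0.06931·3) = 194.941 mg/L
C(18) = 123.485 + 77.164 + 152.203 + 194.941 = 547.792 mg/L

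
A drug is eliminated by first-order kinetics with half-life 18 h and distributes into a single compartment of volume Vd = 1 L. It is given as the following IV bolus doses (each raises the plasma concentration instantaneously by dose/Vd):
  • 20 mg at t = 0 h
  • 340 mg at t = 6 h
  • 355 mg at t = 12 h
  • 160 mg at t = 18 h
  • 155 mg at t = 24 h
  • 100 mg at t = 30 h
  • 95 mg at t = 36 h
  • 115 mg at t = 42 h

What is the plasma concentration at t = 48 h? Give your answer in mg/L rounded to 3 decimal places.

k = ln 2 / 18 = 0.03851 per h
Dose 1 (20 mg at t=0 h): 20·exp(−0.03851·48) = 3.150 mg/L
Dose 2 (340 mg at t=6 h): 340·exp(−0.03851·42) = 67.465 mg/L
Dose 3 (355 mg at t=12 h): 355·exp(−0.03851·36) = 88.750 mg/L
Dose 4 (160 mg at t=18 h): 160·exp(−0.03851·30) = 50.397 mg/L
Dose 5 (155 mg at t=24 h): 155·exp(−0.03851·24) = 61.512 mg/L
Dose 6 (100 mg at t=30 h): 100·exp(−0.03851·18) = 50.000 mg/L
Dose 7 (95 mg at t=36 h): 95·exp(−0.03851·12) = 59.846 mg/L
Dose 8 (115 mg at t=42 h): 115·exp(−0.03851·6) = 91.276 mg/L
C(48) = 3.150 + 67.465 + 88.750 + 50.397 + 61.512 + 50.000 + 59.846 + 91.276 = 472.395 mg/L

472.395 mg/L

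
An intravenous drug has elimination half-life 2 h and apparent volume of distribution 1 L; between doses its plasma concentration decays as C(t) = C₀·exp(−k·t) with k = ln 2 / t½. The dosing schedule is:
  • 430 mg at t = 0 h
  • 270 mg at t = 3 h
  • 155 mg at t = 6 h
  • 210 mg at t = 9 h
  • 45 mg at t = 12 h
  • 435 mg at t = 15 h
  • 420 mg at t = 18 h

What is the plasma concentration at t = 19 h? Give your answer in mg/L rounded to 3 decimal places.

419.636 mg/L

k = ln 2 / 2 = 0.34657 per h
Dose 1 (430 mg at t=0 h): 430·exp(−0.34657·19) = 0.594 mg/L
Dose 2 (270 mg at t=3 h): 270·exp(−0.34657·16) = 1.055 mg/L
Dose 3 (155 mg at t=6 h): 155·exp(−0.34657·13) = 1.713 mg/L
Dose 4 (210 mg at t=9 h): 210·exp(−0.34657·10) = 6.562 mg/L
Dose 5 (45 mg at t=12 h): 45·exp(−0.34657·7) = 3.977 mg/L
Dose 6 (435 mg at t=15 h): 435·exp(−0.34657·4) = 108.750 mg/L
Dose 7 (420 mg at t=18 h): 420·exp(−0.34657·1) = 296.985 mg/L
C(19) = 0.594 + 1.055 + 1.713 + 6.562 + 3.977 + 108.750 + 296.985 = 419.636 mg/L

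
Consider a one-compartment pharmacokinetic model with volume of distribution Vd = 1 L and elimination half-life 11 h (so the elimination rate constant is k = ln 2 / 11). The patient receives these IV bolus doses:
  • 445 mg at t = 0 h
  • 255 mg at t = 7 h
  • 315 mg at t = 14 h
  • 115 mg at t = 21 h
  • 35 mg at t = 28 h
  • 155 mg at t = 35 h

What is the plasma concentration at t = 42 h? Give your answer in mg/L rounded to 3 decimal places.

k = ln 2 / 11 = 0.06301 per h
Dose 1 (445 mg at t=0 h): 445·exp(−0.06301·42) = 31.548 mg/L
Dose 2 (255 mg at t=7 h): 255·exp(−0.06301·35) = 28.101 mg/L
Dose 3 (315 mg at t=14 h): 315·exp(−0.06301·28) = 53.958 mg/L
Dose 4 (115 mg at t=21 h): 115·exp(−0.06301·21) = 30.620 mg/L
Dose 5 (35 mg at t=28 h): 35·exp(−0.06301·14) = 14.486 mg/L
Dose 6 (155 mg at t=35 h): 155·exp(−0.06301·7) = 99.717 mg/L
C(42) = 31.548 + 28.101 + 53.958 + 30.620 + 14.486 + 99.717 = 258.429 mg/L

258.429 mg/L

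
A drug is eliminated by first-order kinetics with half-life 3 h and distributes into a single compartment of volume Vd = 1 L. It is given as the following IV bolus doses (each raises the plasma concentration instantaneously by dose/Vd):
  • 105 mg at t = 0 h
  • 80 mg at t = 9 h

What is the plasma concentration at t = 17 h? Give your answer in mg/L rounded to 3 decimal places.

k = ln 2 / 3 = 0.23105 per h
Dose 1 (105 mg at t=0 h): 105·exp(−0.23105·17) = 2.067 mg/L
Dose 2 (80 mg at t=9 h): 80·exp(−0.23105·8) = 12.599 mg/L
C(17) = 2.067 + 12.599 = 14.666 mg/L

14.666 mg/L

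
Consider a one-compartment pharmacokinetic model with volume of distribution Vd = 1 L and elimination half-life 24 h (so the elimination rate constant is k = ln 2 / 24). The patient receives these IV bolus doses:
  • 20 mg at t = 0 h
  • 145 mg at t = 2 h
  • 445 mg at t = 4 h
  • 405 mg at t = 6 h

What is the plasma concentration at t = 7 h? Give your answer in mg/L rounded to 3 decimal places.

943.379 mg/L

k = ln 2 / 24 = 0.02888 per h
Dose 1 (20 mg at t=0 h): 20·exp(−0.02888·7) = 16.339 mg/L
Dose 2 (145 mg at t=2 h): 145·exp(−0.02888·5) = 125.503 mg/L
Dose 3 (445 mg at t=4 h): 445·exp(−0.02888·3) = 408.067 mg/L
Dose 4 (405 mg at t=6 h): 405·exp(−0.02888·1) = 393.470 mg/L
C(7) = 16.339 + 125.503 + 408.067 + 393.470 = 943.379 mg/L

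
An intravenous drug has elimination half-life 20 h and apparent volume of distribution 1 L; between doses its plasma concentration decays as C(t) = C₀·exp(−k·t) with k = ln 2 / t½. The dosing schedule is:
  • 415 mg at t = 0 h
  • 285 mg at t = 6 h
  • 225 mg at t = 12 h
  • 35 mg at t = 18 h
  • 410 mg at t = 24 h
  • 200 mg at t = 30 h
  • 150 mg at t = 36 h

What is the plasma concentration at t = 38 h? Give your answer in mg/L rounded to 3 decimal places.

k = ln 2 / 20 = 0.03466 per h
Dose 1 (415 mg at t=0 h): 415·exp(−0.03466·38) = 111.196 mg/L
Dose 2 (285 mg at t=6 h): 285·exp(−0.03466·32) = 94.015 mg/L
Dose 3 (225 mg at t=12 h): 225·exp(−0.03466·26) = 91.378 mg/L
Dose 4 (35 mg at t=18 h): 35·exp(−0.03466·20) = 17.500 mg/L
Dose 5 (410 mg at t=24 h): 410·exp(−0.03466·14) = 252.385 mg/L
Dose 6 (200 mg at t=30 h): 200·exp(−0.03466·8) = 151.572 mg/L
Dose 7 (150 mg at t=36 h): 150·exp(−0.03466·2) = 139.955 mg/L
C(38) = 111.196 + 94.015 + 91.378 + 17.500 + 252.385 + 151.572 + 139.955 = 858.001 mg/L

858.001 mg/L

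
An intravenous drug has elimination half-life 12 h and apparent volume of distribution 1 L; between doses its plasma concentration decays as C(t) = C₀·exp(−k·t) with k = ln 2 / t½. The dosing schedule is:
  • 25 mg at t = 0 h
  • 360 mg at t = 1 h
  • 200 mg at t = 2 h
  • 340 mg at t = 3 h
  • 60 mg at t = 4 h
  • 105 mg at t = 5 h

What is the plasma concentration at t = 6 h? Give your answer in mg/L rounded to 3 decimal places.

884.579 mg/L

k = ln 2 / 12 = 0.05776 per h
Dose 1 (25 mg at t=0 h): 25·exp(−0.05776·6) = 17.678 mg/L
Dose 2 (360 mg at t=1 h): 360·exp(−0.05776·5) = 269.695 mg/L
Dose 3 (200 mg at t=2 h): 200·exp(−0.05776·4) = 158.740 mg/L
Dose 4 (340 mg at t=3 h): 340·exp(−0.05776·3) = 285.905 mg/L
Dose 5 (60 mg at t=4 h): 60·exp(−0.05776·2) = 53.454 mg/L
Dose 6 (105 mg at t=5 h): 105·exp(−0.05776·1) = 99.107 mg/L
C(6) = 17.678 + 269.695 + 158.740 + 285.905 + 53.454 + 99.107 = 884.579 mg/L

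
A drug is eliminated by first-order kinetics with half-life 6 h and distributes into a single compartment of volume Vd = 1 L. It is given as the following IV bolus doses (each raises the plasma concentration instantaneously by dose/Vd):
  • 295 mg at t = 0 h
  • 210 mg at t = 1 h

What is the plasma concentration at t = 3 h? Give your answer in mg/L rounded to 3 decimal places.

k = ln 2 / 6 = 0.11552 per h
Dose 1 (295 mg at t=0 h): 295·exp(−0.11552·3) = 208.597 mg/L
Dose 2 (210 mg at t=1 h): 210·exp(−0.11552·2) = 166.677 mg/L
C(3) = 208.597 + 166.677 = 375.274 mg/L

375.274 mg/L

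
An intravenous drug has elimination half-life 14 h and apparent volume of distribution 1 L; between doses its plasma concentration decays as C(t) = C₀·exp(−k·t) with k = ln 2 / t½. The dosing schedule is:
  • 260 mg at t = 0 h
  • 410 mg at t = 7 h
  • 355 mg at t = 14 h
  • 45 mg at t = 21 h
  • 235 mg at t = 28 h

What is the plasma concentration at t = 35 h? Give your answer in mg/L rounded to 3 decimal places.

k = ln 2 / 14 = 0.04951 per h
Dose 1 (260 mg at t=0 h): 260·exp(−0.04951·35) = 45.962 mg/L
Dose 2 (410 mg at t=7 h): 410·exp(−0.04951·28) = 102.500 mg/L
Dose 3 (355 mg at t=14 h): 355·exp(−0.04951·21) = 125.511 mg/L
Dose 4 (45 mg at t=21 h): 45·exp(−0.04951·14) = 22.500 mg/L
Dose 5 (235 mg at t=28 h): 235·exp(−0.04951·7) = 166.170 mg/L
C(35) = 45.962 + 102.500 + 125.511 + 22.500 + 166.170 = 462.643 mg/L

462.643 mg/L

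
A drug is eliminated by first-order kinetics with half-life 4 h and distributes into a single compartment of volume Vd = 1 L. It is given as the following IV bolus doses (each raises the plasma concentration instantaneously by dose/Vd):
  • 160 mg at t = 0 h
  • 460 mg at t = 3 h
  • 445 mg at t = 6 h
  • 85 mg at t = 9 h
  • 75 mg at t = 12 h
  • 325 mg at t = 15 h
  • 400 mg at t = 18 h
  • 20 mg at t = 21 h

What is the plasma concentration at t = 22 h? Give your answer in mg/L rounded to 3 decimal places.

384.077 mg/L

k = ln 2 / 4 = 0.17329 per h
Dose 1 (160 mg at t=0 h): 160·exp(−0.17329·22) = 3.536 mg/L
Dose 2 (460 mg at t=3 h): 460·exp(−0.17329·19) = 17.095 mg/L
Dose 3 (445 mg at t=6 h): 445·exp(−0.17329·16) = 27.812 mg/L
Dose 4 (85 mg at t=9 h): 85·exp(−0.17329·13) = 8.935 mg/L
Dose 5 (75 mg at t=12 h): 75·exp(−0.17329·10) = 13.258 mg/L
Dose 6 (325 mg at t=15 h): 325·exp(−0.17329·7) = 96.623 mg/L
Dose 7 (400 mg at t=18 h): 400·exp(−0.17329·4) = 200.000 mg/L
Dose 8 (20 mg at t=21 h): 20·exp(−0.17329·1) = 16.818 mg/L
C(22) = 3.536 + 17.095 + 27.812 + 8.935 + 13.258 + 96.623 + 200.000 + 16.818 = 384.077 mg/L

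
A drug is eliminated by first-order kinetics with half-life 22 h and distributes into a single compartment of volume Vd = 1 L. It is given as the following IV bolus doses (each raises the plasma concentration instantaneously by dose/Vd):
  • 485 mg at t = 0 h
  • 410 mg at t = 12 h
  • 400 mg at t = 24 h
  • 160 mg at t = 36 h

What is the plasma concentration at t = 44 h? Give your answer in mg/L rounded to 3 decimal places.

k = ln 2 / 22 = 0.03151 per h
Dose 1 (485 mg at t=0 h): 485·exp(−0.03151·44) = 121.250 mg/L
Dose 2 (410 mg at t=12 h): 410·exp(−0.03151·32) = 149.597 mg/L
Dose 3 (400 mg at t=24 h): 400·exp(−0.03151·20) = 213.008 mg/L
Dose 4 (160 mg at t=36 h): 160·exp(−0.03151·8) = 124.353 mg/L
C(44) = 121.250 + 149.597 + 213.008 + 124.353 = 608.207 mg/L

608.207 mg/L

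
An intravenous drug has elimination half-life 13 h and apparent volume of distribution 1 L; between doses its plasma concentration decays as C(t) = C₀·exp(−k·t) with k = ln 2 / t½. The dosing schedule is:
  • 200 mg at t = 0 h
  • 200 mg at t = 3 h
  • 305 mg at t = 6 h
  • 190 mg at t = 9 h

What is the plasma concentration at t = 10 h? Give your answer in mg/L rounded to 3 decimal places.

k = ln 2 / 13 = 0.05332 per h
Dose 1 (200 mg at t=0 h): 200·exp(−0.05332·10) = 117.346 mg/L
Dose 2 (200 mg at t=3 h): 200·exp(−0.05332·7) = 137.701 mg/L
Dose 3 (305 mg at t=6 h): 305·exp(−0.05332·4) = 246.420 mg/L
Dose 4 (190 mg at t=9 h): 190·exp(−0.05332·1) = 180.135 mg/L
C(10) = 117.346 + 137.701 + 246.420 + 180.135 = 681.601 mg/L

681.601 mg/L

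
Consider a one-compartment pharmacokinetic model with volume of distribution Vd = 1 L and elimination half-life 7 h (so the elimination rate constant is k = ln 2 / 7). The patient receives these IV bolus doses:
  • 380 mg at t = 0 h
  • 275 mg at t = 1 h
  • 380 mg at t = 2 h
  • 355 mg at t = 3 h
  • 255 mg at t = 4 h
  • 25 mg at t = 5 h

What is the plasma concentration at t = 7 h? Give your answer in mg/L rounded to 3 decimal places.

k = ln 2 / 7 = 0.09902 per h
Dose 1 (380 mg at t=0 h): 380·exp(−0.09902·7) = 190.000 mg/L
Dose 2 (275 mg at t=1 h): 275·exp(−0.09902·6) = 151.812 mg/L
Dose 3 (380 mg at t=2 h): 380·exp(−0.09902·5) = 231.613 mg/L
Dose 4 (355 mg at t=3 h): 355·exp(−0.09902·4) = 238.897 mg/L
Dose 5 (255 mg at t=4 h): 255·exp(−0.09902·3) = 189.464 mg/L
Dose 6 (25 mg at t=5 h): 25·exp(−0.09902·2) = 20.508 mg/L
C(7) = 190.000 + 151.812 + 231.613 + 238.897 + 189.464 + 20.508 = 1022.295 mg/L

1022.295 mg/L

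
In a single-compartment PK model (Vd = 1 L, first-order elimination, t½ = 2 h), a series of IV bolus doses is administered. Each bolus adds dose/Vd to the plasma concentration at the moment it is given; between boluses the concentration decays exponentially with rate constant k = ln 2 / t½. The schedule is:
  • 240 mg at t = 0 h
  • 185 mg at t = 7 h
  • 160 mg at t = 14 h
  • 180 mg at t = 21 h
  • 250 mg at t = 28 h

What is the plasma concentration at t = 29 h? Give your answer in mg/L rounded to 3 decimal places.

k = ln 2 / 2 = 0.34657 per h
Dose 1 (240 mg at t=0 h): 240·exp(−0.34657·29) = 0.010 mg/L
Dose 2 (185 mg at t=7 h): 185·exp(−0.34657·22) = 0.090 mg/L
Dose 3 (160 mg at t=14 h): 160·exp(−0.34657·15) = 0.884 mg/L
Dose 4 (180 mg at t=21 h): 180·exp(−0.34657·8) = 11.250 mg/L
Dose 5 (250 mg at t=28 h): 250·exp(−0.34657·1) = 176.777 mg/L
C(29) = 0.010 + 0.090 + 0.884 + 11.250 + 176.777 = 189.011 mg/L

189.011 mg/L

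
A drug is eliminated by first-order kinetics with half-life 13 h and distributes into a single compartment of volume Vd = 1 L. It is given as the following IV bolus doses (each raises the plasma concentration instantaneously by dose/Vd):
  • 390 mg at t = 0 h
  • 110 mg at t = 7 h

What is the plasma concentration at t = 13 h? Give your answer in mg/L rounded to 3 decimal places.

274.883 mg/L

k = ln 2 / 13 = 0.05332 per h
Dose 1 (390 mg at t=0 h): 390·exp(−0.05332·13) = 195.000 mg/L
Dose 2 (110 mg at t=7 h): 110·exp(−0.05332·6) = 79.883 mg/L
C(13) = 195.000 + 79.883 = 274.883 mg/L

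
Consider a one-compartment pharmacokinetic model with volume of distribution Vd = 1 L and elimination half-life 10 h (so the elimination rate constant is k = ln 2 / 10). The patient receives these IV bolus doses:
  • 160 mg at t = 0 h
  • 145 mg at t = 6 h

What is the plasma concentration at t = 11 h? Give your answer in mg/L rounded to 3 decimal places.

177.173 mg/L

k = ln 2 / 10 = 0.06931 per h
Dose 1 (160 mg at t=0 h): 160·exp(−0.06931·11) = 74.643 mg/L
Dose 2 (145 mg at t=6 h): 145·exp(−0.06931·5) = 102.530 mg/L
C(11) = 74.643 + 102.530 = 177.173 mg/L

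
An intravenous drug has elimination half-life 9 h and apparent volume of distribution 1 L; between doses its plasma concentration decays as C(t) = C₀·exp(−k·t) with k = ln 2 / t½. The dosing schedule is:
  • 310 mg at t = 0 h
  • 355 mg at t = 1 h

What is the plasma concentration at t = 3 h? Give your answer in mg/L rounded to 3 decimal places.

k = ln 2 / 9 = 0.07702 per h
Dose 1 (310 mg at t=0 h): 310·exp(−0.07702·3) = 246.047 mg/L
Dose 2 (355 mg at t=1 h): 355·exp(−0.07702·2) = 304.322 mg/L
C(3) = 246.047 + 304.322 = 550.369 mg/L

550.369 mg/L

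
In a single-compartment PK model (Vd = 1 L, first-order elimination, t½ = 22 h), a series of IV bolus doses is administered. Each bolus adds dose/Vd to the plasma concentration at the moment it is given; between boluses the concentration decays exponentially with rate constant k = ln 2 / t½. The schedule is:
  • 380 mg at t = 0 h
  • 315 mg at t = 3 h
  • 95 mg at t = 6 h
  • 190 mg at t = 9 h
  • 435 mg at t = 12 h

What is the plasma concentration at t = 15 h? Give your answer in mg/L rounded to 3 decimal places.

1077.299 mg/L

k = ln 2 / 22 = 0.03151 per h
Dose 1 (380 mg at t=0 h): 380·exp(−0.03151·15) = 236.884 mg/L
Dose 2 (315 mg at t=3 h): 315·exp(−0.03151·12) = 215.830 mg/L
Dose 3 (95 mg at t=6 h): 95·exp(−0.03151·9) = 71.544 mg/L
Dose 4 (190 mg at t=9 h): 190·exp(−0.03151·6) = 157.273 mg/L
Dose 5 (435 mg at t=12 h): 435·exp(−0.03151·3) = 395.767 mg/L
C(15) = 236.884 + 215.830 + 71.544 + 157.273 + 395.767 = 1077.299 mg/L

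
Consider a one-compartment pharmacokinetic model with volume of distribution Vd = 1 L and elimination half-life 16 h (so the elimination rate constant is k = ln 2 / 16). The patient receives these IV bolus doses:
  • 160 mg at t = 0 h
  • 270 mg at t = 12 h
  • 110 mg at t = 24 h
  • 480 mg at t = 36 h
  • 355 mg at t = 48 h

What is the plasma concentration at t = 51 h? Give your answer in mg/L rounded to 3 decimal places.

663.917 mg/L

k = ln 2 / 16 = 0.04332 per h
Dose 1 (160 mg at t=0 h): 160·exp(−0.04332·51) = 17.563 mg/L
Dose 2 (270 mg at t=12 h): 270·exp(−0.04332·39) = 49.843 mg/L
Dose 3 (110 mg at t=24 h): 110·exp(−0.04332·27) = 34.151 mg/L
Dose 4 (480 mg at t=36 h): 480·exp(−0.04332·15) = 250.626 mg/L
Dose 5 (355 mg at t=48 h): 355·exp(−0.04332·3) = 311.735 mg/L
C(51) = 17.563 + 49.843 + 34.151 + 250.626 + 311.735 = 663.917 mg/L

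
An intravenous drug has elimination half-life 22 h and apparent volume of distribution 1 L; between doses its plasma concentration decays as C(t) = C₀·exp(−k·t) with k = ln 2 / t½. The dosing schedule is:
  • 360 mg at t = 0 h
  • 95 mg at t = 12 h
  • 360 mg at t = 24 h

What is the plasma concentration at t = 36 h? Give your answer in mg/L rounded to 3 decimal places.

407.062 mg/L

k = ln 2 / 22 = 0.03151 per h
Dose 1 (360 mg at t=0 h): 360·exp(−0.03151·36) = 115.800 mg/L
Dose 2 (95 mg at t=12 h): 95·exp(−0.03151·24) = 44.599 mg/L
Dose 3 (360 mg at t=24 h): 360·exp(−0.03151·12) = 246.663 mg/L
C(36) = 115.800 + 44.599 + 246.663 = 407.062 mg/L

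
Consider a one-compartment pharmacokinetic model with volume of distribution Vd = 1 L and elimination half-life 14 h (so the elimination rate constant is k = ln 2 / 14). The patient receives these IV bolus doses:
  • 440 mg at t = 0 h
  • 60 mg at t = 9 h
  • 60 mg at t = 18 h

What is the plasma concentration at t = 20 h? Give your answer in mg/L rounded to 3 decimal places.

k = ln 2 / 14 = 0.04951 per h
Dose 1 (440 mg at t=0 h): 440·exp(−0.04951·20) = 163.459 mg/L
Dose 2 (60 mg at t=9 h): 60·exp(−0.04951·11) = 34.804 mg/L
Dose 3 (60 mg at t=18 h): 60·exp(−0.04951·2) = 54.343 mg/L
C(20) = 163.459 + 34.804 + 54.343 = 252.607 mg/L

252.607 mg/L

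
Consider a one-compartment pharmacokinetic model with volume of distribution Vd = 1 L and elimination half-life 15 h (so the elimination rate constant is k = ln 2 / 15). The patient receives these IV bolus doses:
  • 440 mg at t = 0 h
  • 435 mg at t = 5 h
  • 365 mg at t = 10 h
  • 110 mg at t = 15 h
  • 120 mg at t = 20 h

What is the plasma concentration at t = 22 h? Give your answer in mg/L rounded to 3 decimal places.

756.143 mg/L

k = ln 2 / 15 = 0.04621 per h
Dose 1 (440 mg at t=0 h): 440·exp(−0.04621·22) = 159.200 mg/L
Dose 2 (435 mg at t=5 h): 435·exp(−0.04621·17) = 198.300 mg/L
Dose 3 (365 mg at t=10 h): 365·exp(−0.04621·12) = 209.637 mg/L
Dose 4 (110 mg at t=15 h): 110·exp(−0.04621·7) = 79.600 mg/L
Dose 5 (120 mg at t=20 h): 120·exp(−0.04621·2) = 109.407 mg/L
C(22) = 159.200 + 198.300 + 209.637 + 79.600 + 109.407 = 756.143 mg/L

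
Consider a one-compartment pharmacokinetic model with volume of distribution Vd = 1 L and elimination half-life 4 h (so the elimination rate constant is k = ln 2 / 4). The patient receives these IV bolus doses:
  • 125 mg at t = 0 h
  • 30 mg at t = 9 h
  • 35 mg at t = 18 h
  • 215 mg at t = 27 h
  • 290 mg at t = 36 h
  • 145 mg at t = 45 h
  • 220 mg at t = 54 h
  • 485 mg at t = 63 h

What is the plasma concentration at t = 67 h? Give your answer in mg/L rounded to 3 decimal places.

k = ln 2 / 4 = 0.17329 per h
Dose 1 (125 mg at t=0 h): 125·exp(−0.17329·67) = 0.001 mg/L
Dose 2 (30 mg at t=9 h): 30·exp(−0.17329·58) = 0.001 mg/L
Dose 3 (35 mg at t=18 h): 35·exp(−0.17329·49) = 0.007 mg/L
Dose 4 (215 mg at t=27 h): 215·exp(−0.17329·40) = 0.210 mg/L
Dose 5 (290 mg at t=36 h): 290·exp(−0.17329·31) = 1.347 mg/L
Dose 6 (145 mg at t=45 h): 145·exp(−0.17329·22) = 3.204 mg/L
Dose 7 (220 mg at t=54 h): 220·exp(−0.17329·13) = 23.125 mg/L
Dose 8 (485 mg at t=63 h): 485·exp(−0.17329·4) = 242.500 mg/L
C(67) = 0.001 + 0.001 + 0.007 + 0.210 + 1.347 + 3.204 + 23.125 + 242.500 = 270.395 mg/L

270.395 mg/L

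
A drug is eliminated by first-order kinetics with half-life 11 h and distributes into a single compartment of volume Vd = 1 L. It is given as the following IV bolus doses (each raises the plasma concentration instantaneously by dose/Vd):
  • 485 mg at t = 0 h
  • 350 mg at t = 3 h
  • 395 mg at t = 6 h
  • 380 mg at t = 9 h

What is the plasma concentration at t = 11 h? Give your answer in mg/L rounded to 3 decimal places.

1077.168 mg/L

k = ln 2 / 11 = 0.06301 per h
Dose 1 (485 mg at t=0 h): 485·exp(−0.06301·11) = 242.500 mg/L
Dose 2 (350 mg at t=3 h): 350·exp(−0.06301·8) = 211.416 mg/L
Dose 3 (395 mg at t=6 h): 395·exp(−0.06301·5) = 288.247 mg/L
Dose 4 (380 mg at t=9 h): 380·exp(−0.06301·2) = 335.005 mg/L
C(11) = 242.500 + 211.416 + 288.247 + 335.005 = 1077.168 mg/L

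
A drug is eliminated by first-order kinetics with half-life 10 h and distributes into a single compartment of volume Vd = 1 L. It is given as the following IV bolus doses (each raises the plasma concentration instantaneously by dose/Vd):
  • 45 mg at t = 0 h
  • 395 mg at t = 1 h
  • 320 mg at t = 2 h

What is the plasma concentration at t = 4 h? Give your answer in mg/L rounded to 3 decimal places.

k = ln 2 / 10 = 0.06931 per h
Dose 1 (45 mg at t=0 h): 45·exp(−0.06931·4) = 34.104 mg/L
Dose 2 (395 mg at t=1 h): 395·exp(−0.06931·3) = 320.840 mg/L
Dose 3 (320 mg at t=2 h): 320·exp(−0.06931·2) = 278.576 mg/L
C(4) = 34.104 + 320.840 + 278.576 = 633.519 mg/L

633.519 mg/L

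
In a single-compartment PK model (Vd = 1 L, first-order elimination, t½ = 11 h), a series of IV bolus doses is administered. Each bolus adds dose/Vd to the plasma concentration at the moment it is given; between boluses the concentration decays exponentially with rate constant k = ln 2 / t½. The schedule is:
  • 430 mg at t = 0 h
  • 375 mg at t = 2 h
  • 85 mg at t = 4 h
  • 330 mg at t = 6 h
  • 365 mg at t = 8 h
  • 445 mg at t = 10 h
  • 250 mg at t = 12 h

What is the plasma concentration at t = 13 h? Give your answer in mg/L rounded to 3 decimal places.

1506.988 mg/L

k = ln 2 / 11 = 0.06301 per h
Dose 1 (430 mg at t=0 h): 430·exp(−0.06301·13) = 189.542 mg/L
Dose 2 (375 mg at t=2 h): 375·exp(−0.06301·11) = 187.500 mg/L
Dose 3 (85 mg at t=4 h): 85·exp(−0.06301·9) = 48.208 mg/L
Dose 4 (330 mg at t=6 h): 330·exp(−0.06301·7) = 212.300 mg/L
Dose 5 (365 mg at t=8 h): 365·exp(−0.06301·5) = 266.355 mg/L
Dose 6 (445 mg at t=10 h): 445·exp(−0.06301·3) = 368.350 mg/L
Dose 7 (250 mg at t=12 h): 250·exp(−0.06301·1) = 234.733 mg/L
C(13) = 189.542 + 187.500 + 48.208 + 212.300 + 266.355 + 368.350 + 234.733 = 1506.988 mg/L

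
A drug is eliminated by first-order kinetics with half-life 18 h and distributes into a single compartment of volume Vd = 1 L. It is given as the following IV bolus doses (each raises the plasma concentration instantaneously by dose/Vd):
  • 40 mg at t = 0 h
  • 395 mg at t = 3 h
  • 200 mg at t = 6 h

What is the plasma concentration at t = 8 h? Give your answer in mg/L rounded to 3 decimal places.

540.390 mg/L

k = ln 2 / 18 = 0.03851 per h
Dose 1 (40 mg at t=0 h): 40·exp(−0.03851·8) = 29.395 mg/L
Dose 2 (395 mg at t=3 h): 395·exp(−0.03851·5) = 325.820 mg/L
Dose 3 (200 mg at t=6 h): 200·exp(−0.03851·2) = 185.175 mg/L
C(8) = 29.395 + 325.820 + 185.175 = 540.390 mg/L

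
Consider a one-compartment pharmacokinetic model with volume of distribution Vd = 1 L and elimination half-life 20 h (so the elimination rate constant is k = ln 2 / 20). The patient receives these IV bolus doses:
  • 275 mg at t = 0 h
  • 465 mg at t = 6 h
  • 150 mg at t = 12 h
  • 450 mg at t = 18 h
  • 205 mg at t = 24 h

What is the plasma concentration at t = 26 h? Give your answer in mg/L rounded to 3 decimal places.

968.829 mg/L

k = ln 2 / 20 = 0.03466 per h
Dose 1 (275 mg at t=0 h): 275·exp(−0.03466·26) = 111.685 mg/L
Dose 2 (465 mg at t=6 h): 465·exp(−0.03466·20) = 232.500 mg/L
Dose 3 (150 mg at t=12 h): 150·exp(−0.03466·14) = 92.336 mg/L
Dose 4 (450 mg at t=18 h): 450·exp(−0.03466·8) = 341.036 mg/L
Dose 5 (205 mg at t=24 h): 205·exp(−0.03466·2) = 191.272 mg/L
C(26) = 111.685 + 232.500 + 92.336 + 341.036 + 191.272 = 968.829 mg/L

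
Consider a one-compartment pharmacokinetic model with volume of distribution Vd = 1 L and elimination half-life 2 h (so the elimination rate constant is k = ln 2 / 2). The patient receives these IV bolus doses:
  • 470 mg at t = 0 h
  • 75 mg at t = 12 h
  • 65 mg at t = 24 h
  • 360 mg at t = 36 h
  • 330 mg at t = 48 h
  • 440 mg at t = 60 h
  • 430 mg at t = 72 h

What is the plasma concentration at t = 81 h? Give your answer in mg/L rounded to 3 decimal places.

k = ln 2 / 2 = 0.34657 per h
Dose 1 (470 mg at t=0 h): 470·exp(−0.34657·81) = 0.000 mg/L
Dose 2 (75 mg at t=12 h): 75·exp(−0.34657·69) = 0.000 mg/L
Dose 3 (65 mg at t=24 h): 65·exp(−0.34657·57) = 0.000 mg/L
Dose 4 (360 mg at t=36 h): 360·exp(−0.34657·45) = 0.000 mg/L
Dose 5 (330 mg at t=48 h): 330·exp(−0.34657·33) = 0.004 mg/L
Dose 6 (440 mg at t=60 h): 440·exp(−0.34657·21) = 0.304 mg/L
Dose 7 (430 mg at t=72 h): 430·exp(−0.34657·9) = 19.003 mg/L
C(81) = 0.000 + 0.000 + 0.000 + 0.000 + 0.004 + 0.304 + 19.003 = 19.311 mg/L

19.311 mg/L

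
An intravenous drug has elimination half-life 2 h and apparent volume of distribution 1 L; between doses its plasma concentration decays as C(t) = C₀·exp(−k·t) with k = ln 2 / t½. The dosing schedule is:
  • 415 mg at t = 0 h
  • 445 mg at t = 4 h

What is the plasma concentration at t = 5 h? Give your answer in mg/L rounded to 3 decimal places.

388.025 mg/L

k = ln 2 / 2 = 0.34657 per h
Dose 1 (415 mg at t=0 h): 415·exp(−0.34657·5) = 73.362 mg/L
Dose 2 (445 mg at t=4 h): 445·exp(−0.34657·1) = 314.663 mg/L
C(5) = 73.362 + 314.663 = 388.025 mg/L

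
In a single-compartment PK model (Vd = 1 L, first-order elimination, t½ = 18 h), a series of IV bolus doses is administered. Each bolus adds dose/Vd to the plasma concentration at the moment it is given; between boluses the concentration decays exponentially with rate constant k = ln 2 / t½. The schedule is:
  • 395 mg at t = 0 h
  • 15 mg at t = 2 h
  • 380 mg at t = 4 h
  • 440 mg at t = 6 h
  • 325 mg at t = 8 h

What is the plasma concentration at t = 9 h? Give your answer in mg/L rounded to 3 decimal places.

k = ln 2 / 18 = 0.03851 per h
Dose 1 (395 mg at t=0 h): 395·exp(−0.03851·9) = 279.307 mg/L
Dose 2 (15 mg at t=2 h): 15·exp(−0.03851·7) = 11.456 mg/L
Dose 3 (380 mg at t=4 h): 380·exp(−0.03851·5) = 313.447 mg/L
Dose 4 (440 mg at t=6 h): 440·exp(−0.03851·3) = 391.995 mg/L
Dose 5 (325 mg at t=8 h): 325·exp(−0.03851·1) = 312.723 mg/L
C(9) = 279.307 + 11.456 + 313.447 + 391.995 + 312.723 = 1308.928 mg/L

1308.928 mg/L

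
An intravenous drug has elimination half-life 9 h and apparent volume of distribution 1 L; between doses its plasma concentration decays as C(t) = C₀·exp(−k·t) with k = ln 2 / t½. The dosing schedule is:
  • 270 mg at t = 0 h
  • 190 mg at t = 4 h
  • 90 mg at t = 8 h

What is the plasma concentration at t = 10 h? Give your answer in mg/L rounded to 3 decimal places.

k = ln 2 / 9 = 0.07702 per h
Dose 1 (270 mg at t=0 h): 270·exp(−0.07702·10) = 124.993 mg/L
Dose 2 (190 mg at t=4 h): 190·exp(−0.07702·6) = 119.692 mg/L
Dose 3 (90 mg at t=8 h): 90·exp(−0.07702·2) = 77.152 mg/L
C(10) = 124.993 + 119.692 + 77.152 = 321.838 mg/L

321.838 mg/L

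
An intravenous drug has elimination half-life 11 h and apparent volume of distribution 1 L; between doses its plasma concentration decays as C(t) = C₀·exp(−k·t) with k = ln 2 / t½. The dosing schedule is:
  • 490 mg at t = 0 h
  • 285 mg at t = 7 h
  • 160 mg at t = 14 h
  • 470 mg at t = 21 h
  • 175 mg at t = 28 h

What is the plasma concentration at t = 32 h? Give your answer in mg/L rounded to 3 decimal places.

546.688 mg/L

k = ln 2 / 11 = 0.06301 per h
Dose 1 (490 mg at t=0 h): 490·exp(−0.06301·32) = 65.234 mg/L
Dose 2 (285 mg at t=7 h): 285·exp(−0.06301·25) = 58.977 mg/L
Dose 3 (160 mg at t=14 h): 160·exp(−0.06301·18) = 51.467 mg/L
Dose 4 (470 mg at t=21 h): 470·exp(−0.06301·11) = 235.000 mg/L
Dose 5 (175 mg at t=28 h): 175·exp(−0.06301·4) = 136.011 mg/L
C(32) = 65.234 + 58.977 + 51.467 + 235.000 + 136.011 = 546.688 mg/L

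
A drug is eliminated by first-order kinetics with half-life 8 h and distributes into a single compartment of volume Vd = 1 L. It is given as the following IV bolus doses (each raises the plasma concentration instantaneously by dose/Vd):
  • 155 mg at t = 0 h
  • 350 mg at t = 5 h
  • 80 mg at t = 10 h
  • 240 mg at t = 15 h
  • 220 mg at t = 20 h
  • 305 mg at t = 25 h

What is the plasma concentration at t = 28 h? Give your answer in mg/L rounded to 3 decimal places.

k = ln 2 / 8 = 0.08664 per h
Dose 1 (155 mg at t=0 h): 155·exp(−0.08664·28) = 13.700 mg/L
Dose 2 (350 mg at t=5 h): 350·exp(−0.08664·23) = 47.710 mg/L
Dose 3 (80 mg at t=10 h): 80·exp(−0.08664·18) = 16.818 mg/L
Dose 4 (240 mg at t=15 h): 240·exp(−0.08664·13) = 77.810 mg/L
Dose 5 (220 mg at t=20 h): 220·exp(−0.08664·8) = 110.000 mg/L
Dose 6 (305 mg at t=25 h): 305·exp(−0.08664·3) = 235.187 mg/L
C(28) = 13.700 + 47.710 + 16.818 + 77.810 + 110.000 + 235.187 = 501.225 mg/L

501.225 mg/L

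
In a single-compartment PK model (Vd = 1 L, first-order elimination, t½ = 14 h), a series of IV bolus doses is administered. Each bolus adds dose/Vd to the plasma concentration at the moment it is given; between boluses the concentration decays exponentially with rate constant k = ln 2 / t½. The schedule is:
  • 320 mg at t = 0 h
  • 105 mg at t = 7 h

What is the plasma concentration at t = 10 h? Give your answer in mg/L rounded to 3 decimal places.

285.549 mg/L

k = ln 2 / 14 = 0.04951 per h
Dose 1 (320 mg at t=0 h): 320·exp(−0.04951·10) = 195.042 mg/L
Dose 2 (105 mg at t=7 h): 105·exp(−0.04951·3) = 90.507 mg/L
C(10) = 195.042 + 90.507 = 285.549 mg/L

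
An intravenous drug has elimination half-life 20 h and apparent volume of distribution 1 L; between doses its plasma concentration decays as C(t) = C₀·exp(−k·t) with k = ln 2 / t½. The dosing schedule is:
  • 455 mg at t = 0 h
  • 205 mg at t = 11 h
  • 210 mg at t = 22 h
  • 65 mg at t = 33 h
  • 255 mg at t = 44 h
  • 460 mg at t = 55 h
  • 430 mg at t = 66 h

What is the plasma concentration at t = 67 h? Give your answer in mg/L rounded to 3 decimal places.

971.961 mg/L

k = ln 2 / 20 = 0.03466 per h
Dose 1 (455 mg at t=0 h): 455·exp(−0.03466·67) = 44.623 mg/L
Dose 2 (205 mg at t=11 h): 205·exp(−0.03466·56) = 29.435 mg/L
Dose 3 (210 mg at t=22 h): 210·exp(−0.03466·45) = 44.147 mg/L
Dose 4 (65 mg at t=33 h): 65·exp(−0.03466·34) = 20.006 mg/L
Dose 5 (255 mg at t=44 h): 255·exp(−0.03466·23) = 114.909 mg/L
Dose 6 (460 mg at t=55 h): 460·exp(−0.03466·12) = 303.487 mg/L
Dose 7 (430 mg at t=66 h): 430·exp(−0.03466·1) = 415.353 mg/L
C(67) = 44.623 + 29.435 + 44.147 + 20.006 + 114.909 + 303.487 + 415.353 = 971.961 mg/L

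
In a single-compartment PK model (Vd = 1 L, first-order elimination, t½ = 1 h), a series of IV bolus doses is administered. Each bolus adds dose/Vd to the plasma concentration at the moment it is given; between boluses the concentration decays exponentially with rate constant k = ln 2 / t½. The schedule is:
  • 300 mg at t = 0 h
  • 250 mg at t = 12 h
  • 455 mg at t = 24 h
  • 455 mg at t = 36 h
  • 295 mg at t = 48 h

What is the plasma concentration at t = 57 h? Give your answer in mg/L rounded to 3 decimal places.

k = ln 2 / 1 = 0.69315 per h
Dose 1 (300 mg at t=0 h): 300·exp(−0.69315·57) = 0.000 mg/L
Dose 2 (250 mg at t=12 h): 250·exp(−0.69315·45) = 0.000 mg/L
Dose 3 (455 mg at t=24 h): 455·exp(−0.69315·33) = 0.000 mg/L
Dose 4 (455 mg at t=36 h): 455·exp(−0.69315·21) = 0.000 mg/L
Dose 5 (295 mg at t=48 h): 295·exp(−0.69315·9) = 0.576 mg/L
C(57) = 0.000 + 0.000 + 0.000 + 0.000 + 0.576 = 0.576 mg/L

0.576 mg/L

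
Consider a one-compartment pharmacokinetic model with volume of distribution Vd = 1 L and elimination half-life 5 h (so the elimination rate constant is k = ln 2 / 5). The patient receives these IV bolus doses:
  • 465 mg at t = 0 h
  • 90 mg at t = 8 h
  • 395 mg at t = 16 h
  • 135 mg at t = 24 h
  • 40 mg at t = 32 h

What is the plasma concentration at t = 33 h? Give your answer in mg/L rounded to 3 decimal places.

118.616 mg/L

k = ln 2 / 5 = 0.13863 per h
Dose 1 (465 mg at t=0 h): 465·exp(−0.13863·33) = 4.794 mg/L
Dose 2 (90 mg at t=8 h): 90·exp(−0.13863·25) = 2.813 mg/L
Dose 3 (395 mg at t=16 h): 395·exp(−0.13863·17) = 37.419 mg/L
Dose 4 (135 mg at t=24 h): 135·exp(−0.13863·9) = 38.769 mg/L
Dose 5 (40 mg at t=32 h): 40·exp(−0.13863·1) = 34.822 mg/L
C(33) = 4.794 + 2.813 + 37.419 + 38.769 + 34.822 = 118.616 mg/L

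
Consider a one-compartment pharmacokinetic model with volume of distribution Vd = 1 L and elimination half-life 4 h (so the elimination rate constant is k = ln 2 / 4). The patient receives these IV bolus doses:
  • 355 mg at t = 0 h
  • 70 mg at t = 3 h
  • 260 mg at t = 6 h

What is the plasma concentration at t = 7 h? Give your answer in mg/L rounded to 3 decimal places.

k = ln 2 / 4 = 0.17329 per h
Dose 1 (355 mg at t=0 h): 355·exp(−0.17329·7) = 105.542 mg/L
Dose 2 (70 mg at t=3 h): 70·exp(−0.17329·4) = 35.000 mg/L
Dose 3 (260 mg at t=6 h): 260·exp(−0.17329·1) = 218.633 mg/L
C(7) = 105.542 + 35.000 + 218.633 = 359.175 mg/L

359.175 mg/L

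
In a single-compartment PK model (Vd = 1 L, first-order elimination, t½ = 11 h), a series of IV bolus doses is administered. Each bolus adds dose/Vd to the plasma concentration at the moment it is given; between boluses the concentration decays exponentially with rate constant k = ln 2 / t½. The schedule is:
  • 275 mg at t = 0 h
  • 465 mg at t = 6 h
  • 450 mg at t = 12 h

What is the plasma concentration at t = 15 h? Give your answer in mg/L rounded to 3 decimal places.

k = ln 2 / 11 = 0.06301 per h
Dose 1 (275 mg at t=0 h): 275·exp(−0.06301·15) = 106.865 mg/L
Dose 2 (465 mg at t=6 h): 465·exp(−0.06301·9) = 263.728 mg/L
Dose 3 (450 mg at t=12 h): 450·exp(−0.06301·3) = 372.489 mg/L
C(15) = 106.865 + 263.728 + 372.489 = 743.082 mg/L

743.082 mg/L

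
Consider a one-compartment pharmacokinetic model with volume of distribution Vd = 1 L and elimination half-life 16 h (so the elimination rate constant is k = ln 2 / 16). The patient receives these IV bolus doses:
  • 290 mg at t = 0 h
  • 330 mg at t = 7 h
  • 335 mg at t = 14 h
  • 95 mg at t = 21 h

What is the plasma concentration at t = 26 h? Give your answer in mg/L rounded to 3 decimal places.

514.602 mg/L

k = ln 2 / 16 = 0.04332 per h
Dose 1 (290 mg at t=0 h): 290·exp(−0.04332·26) = 94.021 mg/L
Dose 2 (330 mg at t=7 h): 330·exp(−0.04332·19) = 144.891 mg/L
Dose 3 (335 mg at t=14 h): 335·exp(−0.04332·12) = 199.192 mg/L
Dose 4 (95 mg at t=21 h): 95·exp(−0.04332·5) = 76.498 mg/L
C(26) = 94.021 + 144.891 + 199.192 + 76.498 = 514.602 mg/L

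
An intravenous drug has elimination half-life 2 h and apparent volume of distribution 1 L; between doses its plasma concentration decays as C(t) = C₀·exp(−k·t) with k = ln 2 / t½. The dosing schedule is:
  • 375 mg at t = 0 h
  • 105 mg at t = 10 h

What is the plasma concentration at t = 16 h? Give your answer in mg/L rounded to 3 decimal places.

k = ln 2 / 2 = 0.34657 per h
Dose 1 (375 mg at t=0 h): 375·exp(−0.34657·16) = 1.465 mg/L
Dose 2 (105 mg at t=10 h): 105·exp(−0.34657·6) = 13.125 mg/L
C(16) = 1.465 + 13.125 = 14.590 mg/L

14.590 mg/L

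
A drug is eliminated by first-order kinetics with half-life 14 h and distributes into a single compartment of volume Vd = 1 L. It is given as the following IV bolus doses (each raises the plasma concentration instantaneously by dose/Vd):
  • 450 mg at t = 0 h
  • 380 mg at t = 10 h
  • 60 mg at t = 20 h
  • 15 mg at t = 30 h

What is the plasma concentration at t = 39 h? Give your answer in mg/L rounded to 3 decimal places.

k = ln 2 / 14 = 0.04951 per h
Dose 1 (450 mg at t=0 h): 450·exp(−0.04951·39) = 65.257 mg/L
Dose 2 (380 mg at t=10 h): 380·exp(−0.04951·29) = 90.411 mg/L
Dose 3 (60 mg at t=20 h): 60·exp(−0.04951·19) = 23.421 mg/L
Dose 4 (15 mg at t=30 h): 15·exp(−0.04951·9) = 9.607 mg/L
C(39) = 65.257 + 90.411 + 23.421 + 9.607 = 188.696 mg/L

188.696 mg/L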